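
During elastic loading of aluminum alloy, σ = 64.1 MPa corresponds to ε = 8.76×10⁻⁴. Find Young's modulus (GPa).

E = σ/ε = 64.1 MPa / 8.76×10⁻⁴ = 73170 MPa = 73.2 GPa.

73.2 GPa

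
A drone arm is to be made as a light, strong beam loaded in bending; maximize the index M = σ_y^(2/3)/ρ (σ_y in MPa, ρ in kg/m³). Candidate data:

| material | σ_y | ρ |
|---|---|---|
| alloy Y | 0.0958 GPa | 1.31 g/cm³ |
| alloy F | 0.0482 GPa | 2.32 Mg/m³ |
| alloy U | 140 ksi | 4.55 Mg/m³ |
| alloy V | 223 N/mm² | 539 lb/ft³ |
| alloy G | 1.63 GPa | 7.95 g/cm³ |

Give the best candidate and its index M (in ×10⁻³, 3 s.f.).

Putting every candidate on a common basis:
  alloy Y: σ_y = 95.80 MPa, ρ = 1310 kg/m³
  alloy F: σ_y = 48.20 MPa, ρ = 2320 kg/m³
  alloy U: σ_y = 965.3 MPa, ρ = 4550 kg/m³
  alloy V: σ_y = 223.0 MPa, ρ = 8634 kg/m³
  alloy G: σ_y = 1630 MPa, ρ = 7950 kg/m³
  alloy U: M = 21.5×10⁻³
  alloy G: M = 17.4×10⁻³
  alloy Y: M = 16.0×10⁻³
  alloy F: M = 5.71×10⁻³
  alloy V: M = 4.26×10⁻³
Highest index: alloy U.

alloy U, M = 21.5×10⁻³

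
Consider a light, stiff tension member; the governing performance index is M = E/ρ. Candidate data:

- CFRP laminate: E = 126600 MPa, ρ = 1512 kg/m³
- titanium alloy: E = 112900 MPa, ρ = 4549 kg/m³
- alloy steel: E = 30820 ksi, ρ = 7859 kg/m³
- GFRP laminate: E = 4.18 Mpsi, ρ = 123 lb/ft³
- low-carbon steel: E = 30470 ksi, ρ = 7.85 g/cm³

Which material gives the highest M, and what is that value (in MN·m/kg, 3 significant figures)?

CFRP laminate, M = 83.7 MN·m/kg

Putting every candidate on a common basis:
  CFRP laminate: E = 126.6 GPa, ρ = 1512 kg/m³
  titanium alloy: E = 112.9 GPa, ρ = 4549 kg/m³
  alloy steel: E = 212.5 GPa, ρ = 7859 kg/m³
  GFRP laminate: E = 28.82 GPa, ρ = 1970 kg/m³
  low-carbon steel: E = 210.1 GPa, ρ = 7850 kg/m³
  CFRP laminate: M = 83.7 MN·m/kg
  alloy steel: M = 27.0 MN·m/kg
  low-carbon steel: M = 26.8 MN·m/kg
  titanium alloy: M = 24.8 MN·m/kg
  GFRP laminate: M = 14.6 MN·m/kg
CFRP laminate has the largest M.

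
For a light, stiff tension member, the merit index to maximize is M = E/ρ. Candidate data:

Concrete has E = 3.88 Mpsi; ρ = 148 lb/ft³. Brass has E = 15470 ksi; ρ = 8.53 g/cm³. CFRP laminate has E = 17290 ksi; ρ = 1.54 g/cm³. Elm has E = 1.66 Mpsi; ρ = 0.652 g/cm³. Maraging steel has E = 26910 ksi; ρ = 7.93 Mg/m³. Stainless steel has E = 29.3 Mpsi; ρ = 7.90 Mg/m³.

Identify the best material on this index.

After converting to SI:
  concrete: E = 26.75 GPa, ρ = 2371 kg/m³
  brass: E = 106.7 GPa, ρ = 8530 kg/m³
  CFRP laminate: E = 119.2 GPa, ρ = 1540 kg/m³
  elm: E = 11.45 GPa, ρ = 652.0 kg/m³
  maraging steel: E = 185.5 GPa, ρ = 7930 kg/m³
  stainless steel: E = 202.0 GPa, ρ = 7900 kg/m³
  CFRP laminate: M = 77.4 MN·m/kg
  stainless steel: M = 25.6 MN·m/kg
  maraging steel: M = 23.4 MN·m/kg
  elm: M = 17.6 MN·m/kg
  brass: M = 12.5 MN·m/kg
  concrete: M = 11.3 MN·m/kg
The maximum is for CFRP laminate.

CFRP laminate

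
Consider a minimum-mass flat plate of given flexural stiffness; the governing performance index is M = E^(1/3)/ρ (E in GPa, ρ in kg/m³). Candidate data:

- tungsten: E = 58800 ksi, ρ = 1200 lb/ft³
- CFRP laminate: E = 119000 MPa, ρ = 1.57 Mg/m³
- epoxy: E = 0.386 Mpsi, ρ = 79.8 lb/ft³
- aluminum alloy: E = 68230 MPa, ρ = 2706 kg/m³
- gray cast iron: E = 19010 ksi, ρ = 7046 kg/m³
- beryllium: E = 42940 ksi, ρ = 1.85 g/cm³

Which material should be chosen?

beryllium

Putting every candidate on a common basis:
  tungsten: E = 405.4 GPa, ρ = 19220 kg/m³
  CFRP laminate: E = 119.0 GPa, ρ = 1570 kg/m³
  epoxy: E = 2.661 GPa, ρ = 1278 kg/m³
  aluminum alloy: E = 68.23 GPa, ρ = 2706 kg/m³
  gray cast iron: E = 131.1 GPa, ρ = 7046 kg/m³
  beryllium: E = 296.1 GPa, ρ = 1850 kg/m³
  beryllium: M = 3.60×10⁻³
  CFRP laminate: M = 3.13×10⁻³
  aluminum alloy: M = 1.51×10⁻³
  epoxy: M = 1.08×10⁻³
  gray cast iron: M = 0.721×10⁻³
  tungsten: M = 0.385×10⁻³
Beryllium has the largest M.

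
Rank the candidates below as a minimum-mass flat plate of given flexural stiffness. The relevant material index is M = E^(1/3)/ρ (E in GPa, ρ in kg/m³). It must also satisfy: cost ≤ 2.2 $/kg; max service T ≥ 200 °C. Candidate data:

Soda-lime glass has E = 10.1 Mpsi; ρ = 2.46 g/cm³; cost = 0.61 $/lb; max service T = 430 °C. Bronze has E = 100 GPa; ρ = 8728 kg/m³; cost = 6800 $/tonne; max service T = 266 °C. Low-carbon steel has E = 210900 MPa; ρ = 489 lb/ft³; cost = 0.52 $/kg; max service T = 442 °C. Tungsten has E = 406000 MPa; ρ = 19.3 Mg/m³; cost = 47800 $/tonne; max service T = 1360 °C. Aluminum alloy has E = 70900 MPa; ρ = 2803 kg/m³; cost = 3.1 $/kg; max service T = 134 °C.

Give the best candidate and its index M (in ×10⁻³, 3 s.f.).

Screen on constraints: cost ≤ 2.2 $/kg; max service T ≥ 200 °C. Survivors: soda-lime glass, low-carbon steel.
After converting to SI:
  soda-lime glass: E = 69.64 GPa, ρ = 2460 kg/m³
  low-carbon steel: E = 210.9 GPa, ρ = 7833 kg/m³
  soda-lime glass: M = 1.67×10⁻³
  low-carbon steel: M = 0.760×10⁻³
Highest index: soda-lime glass.

soda-lime glass, M = 1.67×10⁻³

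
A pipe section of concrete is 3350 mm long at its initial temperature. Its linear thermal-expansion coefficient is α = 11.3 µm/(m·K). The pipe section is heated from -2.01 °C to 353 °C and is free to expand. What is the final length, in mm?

ΔT = 353 − (-2.01) = 355.0 K.
ΔL = α·L₀·ΔT = 11.3×10⁻⁶ × 3350 mm × 355.0 K = 13.4 mm.
L = L₀ + ΔL = 3350 + 13.4 = 3363.4 mm.

3363.4 mm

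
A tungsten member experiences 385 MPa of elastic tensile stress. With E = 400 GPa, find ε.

9.63×10⁻⁴

ε = σ/E = 385 / 400000 = 9.63×10⁻⁴.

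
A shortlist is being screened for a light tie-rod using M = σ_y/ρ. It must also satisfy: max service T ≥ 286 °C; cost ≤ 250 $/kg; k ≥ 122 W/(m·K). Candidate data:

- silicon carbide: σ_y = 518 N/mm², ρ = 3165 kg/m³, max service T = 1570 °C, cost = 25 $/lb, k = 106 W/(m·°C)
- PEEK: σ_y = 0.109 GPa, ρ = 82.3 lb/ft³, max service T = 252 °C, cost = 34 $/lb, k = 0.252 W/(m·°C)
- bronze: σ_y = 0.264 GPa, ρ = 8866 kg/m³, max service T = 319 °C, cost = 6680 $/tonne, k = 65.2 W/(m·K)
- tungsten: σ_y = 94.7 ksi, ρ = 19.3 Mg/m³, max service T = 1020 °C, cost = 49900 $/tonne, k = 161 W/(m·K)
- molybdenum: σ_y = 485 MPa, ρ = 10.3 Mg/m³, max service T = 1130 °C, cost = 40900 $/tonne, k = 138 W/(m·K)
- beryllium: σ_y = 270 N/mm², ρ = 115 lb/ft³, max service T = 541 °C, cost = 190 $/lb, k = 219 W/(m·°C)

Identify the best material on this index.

Screen on constraints: max service T ≥ 286 °C; cost ≤ 250 $/kg; k ≥ 122 W/(m·K). Survivors: tungsten, molybdenum.
Normalizing units and computing the index:
  tungsten: σ_y = 652.9 MPa, ρ = 19300 kg/m³
  molybdenum: σ_y = 485.0 MPa, ρ = 10300 kg/m³
  molybdenum: M = 47.1 kN·m/kg
  tungsten: M = 33.8 kN·m/kg
The maximum is for molybdenum.

molybdenum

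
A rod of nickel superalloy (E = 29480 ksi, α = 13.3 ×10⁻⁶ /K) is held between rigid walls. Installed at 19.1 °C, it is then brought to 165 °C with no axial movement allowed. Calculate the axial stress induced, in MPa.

394 MPa

E = 29480 ksi = 203.3 GPa.
ΔT = 145.9 K. Constrained thermal stress σ = E·α·ΔT = 203.3×10³ MPa × 13.3×10⁻⁶ × 145.9 = 394 MPa (compressive).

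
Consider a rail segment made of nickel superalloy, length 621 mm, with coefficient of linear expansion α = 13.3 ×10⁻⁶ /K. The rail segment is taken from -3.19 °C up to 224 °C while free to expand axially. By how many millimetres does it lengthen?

1.88 mm

ΔT = 224 − (-3.19) = 227.2 K.
ΔL = α·L₀·ΔT = 13.3×10⁻⁶ × 621 mm × 227.2 K = 1.88 mm.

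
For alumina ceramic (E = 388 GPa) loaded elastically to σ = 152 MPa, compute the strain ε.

3.92×10⁻⁴

ε = σ/E = 152 / 388000 = 3.92×10⁻⁴.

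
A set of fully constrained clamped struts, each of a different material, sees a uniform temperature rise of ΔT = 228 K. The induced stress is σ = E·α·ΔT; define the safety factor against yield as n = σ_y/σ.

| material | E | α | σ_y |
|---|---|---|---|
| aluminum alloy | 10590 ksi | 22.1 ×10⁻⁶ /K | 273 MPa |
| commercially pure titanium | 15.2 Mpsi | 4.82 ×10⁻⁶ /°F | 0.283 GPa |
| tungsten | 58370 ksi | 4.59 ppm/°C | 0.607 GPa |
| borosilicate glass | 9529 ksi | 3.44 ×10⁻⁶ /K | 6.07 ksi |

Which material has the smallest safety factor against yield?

Per material, after unit conversion:
  aluminum alloy: E = 73.02, α = 22.1, σ_y = 273.0 → σ = 368 MPa, n = 0.742
  commercially pure titanium: E = 104.8, α = 8.68, σ_y = 283.0 → σ = 207 MPa, n = 1.37
  tungsten: E = 402.4, α = 4.59, σ_y = 607.0 → σ = 421 MPa, n = 1.44
  borosilicate glass: E = 65.70, α = 3.44, σ_y = 41.85 → σ = 51.5 MPa, n = 0.812
Smallest n: aluminum alloy with n = 0.742.

aluminum alloy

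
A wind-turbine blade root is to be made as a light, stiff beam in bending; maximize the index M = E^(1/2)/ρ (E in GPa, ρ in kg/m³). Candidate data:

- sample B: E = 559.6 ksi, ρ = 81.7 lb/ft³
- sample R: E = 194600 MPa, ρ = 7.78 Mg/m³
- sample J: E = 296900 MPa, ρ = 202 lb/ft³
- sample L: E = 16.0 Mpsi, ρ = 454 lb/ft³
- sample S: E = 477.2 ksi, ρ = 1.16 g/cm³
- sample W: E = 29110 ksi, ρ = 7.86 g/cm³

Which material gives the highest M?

sample J

In SI units:
  sample B: E = 3.858 GPa, ρ = 1309 kg/m³
  sample R: E = 194.6 GPa, ρ = 7780 kg/m³
  sample J: E = 296.9 GPa, ρ = 3236 kg/m³
  sample L: E = 110.3 GPa, ρ = 7272 kg/m³
  sample S: E = 3.290 GPa, ρ = 1160 kg/m³
  sample W: E = 200.7 GPa, ρ = 7860 kg/m³
  sample J: M = 5.33×10⁻³
  sample W: M = 1.80×10⁻³
  sample R: M = 1.79×10⁻³
  sample S: M = 1.56×10⁻³
  sample B: M = 1.50×10⁻³
  sample L: M = 1.44×10⁻³
Highest index: sample J.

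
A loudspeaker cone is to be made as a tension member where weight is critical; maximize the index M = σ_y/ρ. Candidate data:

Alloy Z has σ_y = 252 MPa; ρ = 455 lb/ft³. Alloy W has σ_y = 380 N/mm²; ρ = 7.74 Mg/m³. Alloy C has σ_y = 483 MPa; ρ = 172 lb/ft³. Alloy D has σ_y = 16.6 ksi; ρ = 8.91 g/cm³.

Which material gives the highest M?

alloy C

In SI units:
  alloy Z: σ_y = 252.0 MPa, ρ = 7288 kg/m³
  alloy W: σ_y = 380.0 MPa, ρ = 7740 kg/m³
  alloy C: σ_y = 483.0 MPa, ρ = 2755 kg/m³
  alloy D: σ_y = 114.5 MPa, ρ = 8910 kg/m³
  alloy C: M = 175 kN·m/kg
  alloy W: M = 49.1 kN·m/kg
  alloy Z: M = 34.6 kN·m/kg
  alloy D: M = 12.8 kN·m/kg
Alloy C has the largest M.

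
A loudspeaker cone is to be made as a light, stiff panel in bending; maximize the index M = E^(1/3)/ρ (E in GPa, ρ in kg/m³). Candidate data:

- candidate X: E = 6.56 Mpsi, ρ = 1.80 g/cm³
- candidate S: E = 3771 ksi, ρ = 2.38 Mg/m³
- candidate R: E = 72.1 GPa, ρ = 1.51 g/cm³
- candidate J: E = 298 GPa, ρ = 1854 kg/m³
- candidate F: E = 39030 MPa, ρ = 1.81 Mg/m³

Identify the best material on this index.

candidate J

In SI units:
  candidate X: E = 45.23 GPa, ρ = 1800 kg/m³
  candidate S: E = 26.00 GPa, ρ = 2380 kg/m³
  candidate R: E = 72.10 GPa, ρ = 1510 kg/m³
  candidate J: E = 298.0 GPa, ρ = 1854 kg/m³
  candidate F: E = 39.03 GPa, ρ = 1810 kg/m³
  candidate J: M = 3.60×10⁻³
  candidate R: M = 2.76×10⁻³
  candidate X: M = 1.98×10⁻³
  candidate F: M = 1.87×10⁻³
  candidate S: M = 1.24×10⁻³
Candidate J has the largest M.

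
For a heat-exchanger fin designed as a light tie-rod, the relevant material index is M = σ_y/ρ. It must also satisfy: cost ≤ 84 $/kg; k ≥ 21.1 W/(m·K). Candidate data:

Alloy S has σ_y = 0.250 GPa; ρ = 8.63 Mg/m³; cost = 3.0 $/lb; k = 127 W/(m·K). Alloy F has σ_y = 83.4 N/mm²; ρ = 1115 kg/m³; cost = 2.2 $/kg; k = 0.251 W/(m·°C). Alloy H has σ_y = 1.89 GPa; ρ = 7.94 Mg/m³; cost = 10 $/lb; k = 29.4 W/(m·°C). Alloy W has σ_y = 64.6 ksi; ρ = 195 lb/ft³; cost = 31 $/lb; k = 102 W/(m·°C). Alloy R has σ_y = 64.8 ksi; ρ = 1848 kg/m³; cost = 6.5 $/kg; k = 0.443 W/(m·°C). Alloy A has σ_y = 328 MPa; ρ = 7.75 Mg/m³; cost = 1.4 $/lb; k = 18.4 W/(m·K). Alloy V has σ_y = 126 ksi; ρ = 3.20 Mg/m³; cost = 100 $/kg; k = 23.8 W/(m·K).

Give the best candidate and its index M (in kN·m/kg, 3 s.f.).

alloy H, M = 238 kN·m/kg

Screen on constraints: cost ≤ 84 $/kg; k ≥ 21.1 W/(m·K). Survivors: alloy S, alloy H, alloy W.
In SI units:
  alloy S: σ_y = 250.0 MPa, ρ = 8630 kg/m³
  alloy H: σ_y = 1890 MPa, ρ = 7940 kg/m³
  alloy W: σ_y = 445.4 MPa, ρ = 3124 kg/m³
  alloy H: M = 238 kN·m/kg
  alloy W: M = 143 kN·m/kg
  alloy S: M = 29.0 kN·m/kg
Alloy H has the largest M.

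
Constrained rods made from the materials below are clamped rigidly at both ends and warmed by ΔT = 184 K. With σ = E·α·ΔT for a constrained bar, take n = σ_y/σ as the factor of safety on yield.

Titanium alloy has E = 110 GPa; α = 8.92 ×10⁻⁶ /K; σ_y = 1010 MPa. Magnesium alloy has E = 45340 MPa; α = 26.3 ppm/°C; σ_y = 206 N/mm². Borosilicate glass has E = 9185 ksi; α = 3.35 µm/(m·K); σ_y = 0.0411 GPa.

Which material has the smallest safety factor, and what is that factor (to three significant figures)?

Converting E to GPa, α to ×10⁻⁶/K, σ_y to MPa, then σ and n for each:
  titanium alloy: E = 110.0, α = 8.92, σ_y = 1010 → σ = 181 MPa, n = 5.59
  magnesium alloy: E = 45.34, α = 26.3, σ_y = 206.0 → σ = 219 MPa, n = 0.939
  borosilicate glass: E = 63.33, α = 3.35, σ_y = 41.10 → σ = 39.0 MPa, n = 1.05
Smallest n: magnesium alloy with n = 0.939.

magnesium alloy, n = 0.939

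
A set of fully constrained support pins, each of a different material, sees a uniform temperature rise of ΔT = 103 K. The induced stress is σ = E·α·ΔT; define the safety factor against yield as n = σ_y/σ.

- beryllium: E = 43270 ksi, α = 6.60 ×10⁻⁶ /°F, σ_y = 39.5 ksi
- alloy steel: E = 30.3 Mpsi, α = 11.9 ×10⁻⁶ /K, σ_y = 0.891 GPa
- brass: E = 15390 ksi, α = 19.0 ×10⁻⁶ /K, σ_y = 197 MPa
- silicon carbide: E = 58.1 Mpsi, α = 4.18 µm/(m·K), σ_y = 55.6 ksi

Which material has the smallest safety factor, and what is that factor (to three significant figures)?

Per material, after unit conversion:
  beryllium: E = 298.3, α = 11.9, σ_y = 272.3 → σ = 365 MPa, n = 0.746
  alloy steel: E = 208.9, α = 11.9, σ_y = 891.0 → σ = 256 MPa, n = 3.48
  brass: E = 106.1, α = 19.0, σ_y = 197.0 → σ = 208 MPa, n = 0.949
  silicon carbide: E = 400.6, α = 4.18, σ_y = 383.3 → σ = 172 MPa, n = 2.22
Beryllium has the lowest safety factor, n = 0.746.

beryllium, n = 0.746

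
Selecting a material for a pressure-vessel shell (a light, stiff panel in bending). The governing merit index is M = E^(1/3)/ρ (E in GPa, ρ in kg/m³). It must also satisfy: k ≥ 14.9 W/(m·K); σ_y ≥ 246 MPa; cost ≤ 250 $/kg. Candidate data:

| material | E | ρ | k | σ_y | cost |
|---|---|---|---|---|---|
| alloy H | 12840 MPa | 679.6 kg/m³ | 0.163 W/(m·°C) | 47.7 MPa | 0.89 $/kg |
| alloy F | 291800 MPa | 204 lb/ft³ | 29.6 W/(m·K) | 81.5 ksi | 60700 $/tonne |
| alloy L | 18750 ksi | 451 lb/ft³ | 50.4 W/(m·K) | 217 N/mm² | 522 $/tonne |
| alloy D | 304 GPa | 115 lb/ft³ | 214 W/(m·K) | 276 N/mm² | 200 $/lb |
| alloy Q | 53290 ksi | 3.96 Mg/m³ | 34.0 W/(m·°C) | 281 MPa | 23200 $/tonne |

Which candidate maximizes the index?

alloy F

Screen on constraints: k ≥ 14.9 W/(m·K); σ_y ≥ 246 MPa; cost ≤ 250 $/kg. Survivors: alloy F, alloy Q.
Convert each candidate to consistent units, then evaluate M:
  alloy F: E = 291.8 GPa, ρ = 3268 kg/m³
  alloy Q: E = 367.4 GPa, ρ = 3960 kg/m³
  alloy F: M = 2.03×10⁻³
  alloy Q: M = 1.81×10⁻³
Alloy F has the largest M.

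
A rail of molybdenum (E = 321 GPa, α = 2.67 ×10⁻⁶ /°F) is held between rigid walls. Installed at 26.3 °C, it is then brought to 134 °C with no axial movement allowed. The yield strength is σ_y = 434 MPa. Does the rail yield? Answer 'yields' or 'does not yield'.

does not yield

α = 2.67×10⁻⁶/°F × 9/5 = 4.81×10⁻⁶/K.
ΔT = 107.7 K. Constrained thermal stress σ = E·α·ΔT = 321.0×10³ MPa × 4.81×10⁻⁶ × 107.7 = 166 MPa (compressive).
Compare to σ_y = 434 MPa: σ < σ_y, so it does not yield.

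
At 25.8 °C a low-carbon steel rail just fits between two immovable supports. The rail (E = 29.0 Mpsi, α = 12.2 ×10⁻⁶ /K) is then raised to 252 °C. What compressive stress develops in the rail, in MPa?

E = 29.0 Mpsi = 199.9 GPa.
ΔT = 226.2 K. Constrained thermal stress σ = E·α·ΔT = 199.9×10³ MPa × 12.2×10⁻⁶ × 226.2 = 552 MPa (compressive).

552 MPa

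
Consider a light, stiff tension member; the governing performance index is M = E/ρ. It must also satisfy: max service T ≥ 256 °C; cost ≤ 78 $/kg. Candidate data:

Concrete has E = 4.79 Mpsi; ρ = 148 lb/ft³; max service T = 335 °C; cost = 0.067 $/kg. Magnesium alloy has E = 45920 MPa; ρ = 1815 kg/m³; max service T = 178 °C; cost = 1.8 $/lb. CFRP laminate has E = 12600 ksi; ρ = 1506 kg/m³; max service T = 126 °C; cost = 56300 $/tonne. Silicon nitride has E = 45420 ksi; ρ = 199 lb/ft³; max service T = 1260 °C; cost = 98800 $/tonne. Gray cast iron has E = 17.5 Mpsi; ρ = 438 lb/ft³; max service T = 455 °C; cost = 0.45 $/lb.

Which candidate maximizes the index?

gray cast iron

Screen on constraints: max service T ≥ 256 °C; cost ≤ 78 $/kg. Survivors: concrete, gray cast iron.
In SI units:
  concrete: E = 33.03 GPa, ρ = 2371 kg/m³
  gray cast iron: E = 120.7 GPa, ρ = 7016 kg/m³
  gray cast iron: M = 17.2 MN·m/kg
  concrete: M = 13.9 MN·m/kg
The maximum is for gray cast iron.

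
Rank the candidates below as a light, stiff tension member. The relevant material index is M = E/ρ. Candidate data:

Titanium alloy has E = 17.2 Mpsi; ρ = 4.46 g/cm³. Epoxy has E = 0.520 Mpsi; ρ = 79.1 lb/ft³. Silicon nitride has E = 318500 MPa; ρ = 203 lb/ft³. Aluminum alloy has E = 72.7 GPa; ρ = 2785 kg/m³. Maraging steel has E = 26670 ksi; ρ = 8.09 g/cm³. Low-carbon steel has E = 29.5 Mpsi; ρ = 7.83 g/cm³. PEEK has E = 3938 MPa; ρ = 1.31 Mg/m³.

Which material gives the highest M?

In SI units:
  titanium alloy: E = 118.6 GPa, ρ = 4460 kg/m³
  epoxy: E = 3.585 GPa, ρ = 1267 kg/m³
  silicon nitride: E = 318.5 GPa, ρ = 3252 kg/m³
  aluminum alloy: E = 72.70 GPa, ρ = 2785 kg/m³
  maraging steel: E = 183.9 GPa, ρ = 8090 kg/m³
  low-carbon steel: E = 203.4 GPa, ρ = 7830 kg/m³
  PEEK: E = 3.938 GPa, ρ = 1310 kg/m³
  silicon nitride: M = 97.9 MN·m/kg
  titanium alloy: M = 26.6 MN·m/kg
  aluminum alloy: M = 26.1 MN·m/kg
  low-carbon steel: M = 26.0 MN·m/kg
  maraging steel: M = 22.7 MN·m/kg
  PEEK: M = 3.01 MN·m/kg
  epoxy: M = 2.83 MN·m/kg
Silicon nitride ranks first.

silicon nitride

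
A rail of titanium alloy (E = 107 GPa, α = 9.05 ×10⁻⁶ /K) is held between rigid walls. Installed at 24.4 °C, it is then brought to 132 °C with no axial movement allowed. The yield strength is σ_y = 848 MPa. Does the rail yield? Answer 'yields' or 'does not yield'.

does not yield

ΔT = 107.6 K. Constrained thermal stress σ = E·α·ΔT = 107.0×10³ MPa × 9.05×10⁻⁶ × 107.6 = 104 MPa (compressive).
Compare to σ_y = 848 MPa: σ < σ_y, so it does not yield.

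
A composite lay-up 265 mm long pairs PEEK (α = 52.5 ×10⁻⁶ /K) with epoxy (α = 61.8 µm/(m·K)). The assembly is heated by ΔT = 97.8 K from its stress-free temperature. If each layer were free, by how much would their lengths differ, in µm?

241 µm

Δα = |52.5 − 61.8|×10⁻⁶/K = 9.30×10⁻⁶/K.
ΔL_mismatch = Δα·L·ΔT = 9.30×10⁻⁶ × 265.0 mm × 97.8 K = 241 µm.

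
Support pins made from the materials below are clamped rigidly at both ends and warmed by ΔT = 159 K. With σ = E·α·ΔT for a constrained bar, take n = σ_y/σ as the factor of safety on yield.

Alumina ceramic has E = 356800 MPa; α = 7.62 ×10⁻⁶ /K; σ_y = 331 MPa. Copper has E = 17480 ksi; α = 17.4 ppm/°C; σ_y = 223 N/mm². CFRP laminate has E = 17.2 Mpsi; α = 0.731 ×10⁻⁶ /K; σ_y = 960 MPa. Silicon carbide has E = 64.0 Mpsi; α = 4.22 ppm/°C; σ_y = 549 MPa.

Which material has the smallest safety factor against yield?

copper

With everything in SI (GPa, ×10⁻⁶/K, MPa):
  alumina ceramic: E = 356.8, α = 7.62, σ_y = 331.0 → σ = 432 MPa, n = 0.766
  copper: E = 120.5, α = 17.4, σ_y = 223.0 → σ = 333 MPa, n = 0.669
  CFRP laminate: E = 118.6, α = 0.731, σ_y = 960.0 → σ = 13.8 MPa, n = 69.6
  silicon carbide: E = 441.3, α = 4.22, σ_y = 549.0 → σ = 296 MPa, n = 1.85
The minimum is copper at n = 0.669.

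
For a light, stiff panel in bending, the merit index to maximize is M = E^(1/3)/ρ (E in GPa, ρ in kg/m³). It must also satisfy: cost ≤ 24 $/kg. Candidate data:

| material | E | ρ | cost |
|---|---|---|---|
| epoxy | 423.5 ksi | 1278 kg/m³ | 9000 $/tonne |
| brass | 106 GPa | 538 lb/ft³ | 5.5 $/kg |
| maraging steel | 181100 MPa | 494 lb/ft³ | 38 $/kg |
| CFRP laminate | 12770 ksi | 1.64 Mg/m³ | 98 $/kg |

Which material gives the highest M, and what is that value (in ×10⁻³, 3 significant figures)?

epoxy, M = 1.12×10⁻³

Screen on constraints: cost ≤ 24 $/kg. Survivors: epoxy, brass.
Putting every candidate on a common basis:
  epoxy: E = 2.920 GPa, ρ = 1278 kg/m³
  brass: E = 106.0 GPa, ρ = 8618 kg/m³
  epoxy: M = 1.12×10⁻³
  brass: M = 0.549×10⁻³
Highest index: epoxy.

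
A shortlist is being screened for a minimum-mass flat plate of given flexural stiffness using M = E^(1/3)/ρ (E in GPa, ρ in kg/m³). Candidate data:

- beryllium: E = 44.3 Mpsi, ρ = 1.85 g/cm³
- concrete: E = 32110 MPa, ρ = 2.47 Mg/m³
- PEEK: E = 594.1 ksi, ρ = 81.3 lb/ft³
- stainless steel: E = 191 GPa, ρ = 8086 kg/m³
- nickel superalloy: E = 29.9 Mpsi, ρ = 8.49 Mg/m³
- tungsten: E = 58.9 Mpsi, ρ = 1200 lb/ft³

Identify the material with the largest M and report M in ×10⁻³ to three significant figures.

beryllium, M = 3.64×10⁻³

After converting to SI:
  beryllium: E = 305.4 GPa, ρ = 1850 kg/m³
  concrete: E = 32.11 GPa, ρ = 2470 kg/m³
  PEEK: E = 4.096 GPa, ρ = 1302 kg/m³
  stainless steel: E = 191.0 GPa, ρ = 8086 kg/m³
  nickel superalloy: E = 206.2 GPa, ρ = 8490 kg/m³
  tungsten: E = 406.1 GPa, ρ = 19220 kg/m³
  beryllium: M = 3.64×10⁻³
  concrete: M = 1.29×10⁻³
  PEEK: M = 1.23×10⁻³
  stainless steel: M = 0.712×10⁻³
  nickel superalloy: M = 0.696×10⁻³
  tungsten: M = 0.385×10⁻³
Beryllium has the largest M.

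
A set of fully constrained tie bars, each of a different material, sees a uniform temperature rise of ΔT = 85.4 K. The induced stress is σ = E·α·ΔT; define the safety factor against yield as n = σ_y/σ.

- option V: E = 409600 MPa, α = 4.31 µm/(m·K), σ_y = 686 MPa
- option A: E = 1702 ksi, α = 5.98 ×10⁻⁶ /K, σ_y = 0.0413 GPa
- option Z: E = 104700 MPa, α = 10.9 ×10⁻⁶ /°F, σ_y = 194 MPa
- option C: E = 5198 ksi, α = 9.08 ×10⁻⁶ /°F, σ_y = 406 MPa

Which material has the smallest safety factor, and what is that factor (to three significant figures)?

With everything in SI (GPa, ×10⁻⁶/K, MPa):
  option V: E = 409.6, α = 4.31, σ_y = 686.0 → σ = 151 MPa, n = 4.55
  option A: E = 11.73, α = 5.98, σ_y = 41.30 → σ = 5.99 MPa, n = 6.89
  option Z: E = 104.7, α = 19.6, σ_y = 194.0 → σ = 175 MPa, n = 1.11
  option C: E = 35.84, α = 16.3, σ_y = 406.0 → σ = 50.0 MPa, n = 8.12
The minimum is option Z at n = 1.11.

option Z, n = 1.11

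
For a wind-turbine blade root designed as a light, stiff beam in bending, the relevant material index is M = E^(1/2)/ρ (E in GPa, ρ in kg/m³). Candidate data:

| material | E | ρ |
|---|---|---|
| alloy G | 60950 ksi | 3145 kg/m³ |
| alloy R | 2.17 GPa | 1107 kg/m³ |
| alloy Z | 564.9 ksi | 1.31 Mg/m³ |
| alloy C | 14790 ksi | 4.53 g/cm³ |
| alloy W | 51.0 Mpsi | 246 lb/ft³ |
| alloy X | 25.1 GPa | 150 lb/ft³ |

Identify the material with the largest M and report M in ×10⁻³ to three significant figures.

alloy G, M = 6.52×10⁻³

Convert each candidate to consistent units, then evaluate M:
  alloy G: E = 420.2 GPa, ρ = 3145 kg/m³
  alloy R: E = 2.170 GPa, ρ = 1107 kg/m³
  alloy Z: E = 3.895 GPa, ρ = 1310 kg/m³
  alloy C: E = 102.0 GPa, ρ = 4530 kg/m³
  alloy W: E = 351.6 GPa, ρ = 3941 kg/m³
  alloy X: E = 25.10 GPa, ρ = 2403 kg/m³
  alloy G: M = 6.52×10⁻³
  alloy W: M = 4.76×10⁻³
  alloy C: M = 2.23×10⁻³
  alloy X: M = 2.09×10⁻³
  alloy Z: M = 1.51×10⁻³
  alloy R: M = 1.33×10⁻³
Alloy G has the largest M.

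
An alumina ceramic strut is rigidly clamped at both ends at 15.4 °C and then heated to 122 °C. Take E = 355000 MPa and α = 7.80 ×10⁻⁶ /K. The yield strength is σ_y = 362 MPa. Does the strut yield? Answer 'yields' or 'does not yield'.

E = 355000 MPa = 355.0 GPa.
ΔT = 106.6 K. Constrained thermal stress σ = E·α·ΔT = 355.0×10³ MPa × 7.80×10⁻⁶ × 106.6 = 295 MPa (compressive).
Compare to σ_y = 362 MPa: σ < σ_y, so it does not yield.

does not yield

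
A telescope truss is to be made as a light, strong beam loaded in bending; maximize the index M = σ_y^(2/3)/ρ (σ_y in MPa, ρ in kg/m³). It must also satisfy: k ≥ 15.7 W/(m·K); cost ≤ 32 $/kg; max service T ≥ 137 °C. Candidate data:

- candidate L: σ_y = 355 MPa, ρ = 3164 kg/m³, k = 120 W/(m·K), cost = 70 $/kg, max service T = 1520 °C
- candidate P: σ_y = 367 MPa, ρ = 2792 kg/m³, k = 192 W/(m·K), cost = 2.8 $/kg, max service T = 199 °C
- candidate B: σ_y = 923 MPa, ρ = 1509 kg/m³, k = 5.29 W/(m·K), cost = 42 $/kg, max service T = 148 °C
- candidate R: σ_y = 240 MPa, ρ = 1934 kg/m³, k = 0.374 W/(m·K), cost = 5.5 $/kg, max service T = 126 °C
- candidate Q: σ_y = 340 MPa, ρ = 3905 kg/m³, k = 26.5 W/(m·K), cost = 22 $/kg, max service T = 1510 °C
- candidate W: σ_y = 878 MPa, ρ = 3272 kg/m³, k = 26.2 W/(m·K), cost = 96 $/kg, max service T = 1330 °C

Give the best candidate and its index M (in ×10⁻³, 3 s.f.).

candidate P, M = 18.4×10⁻³

Screen on constraints: k ≥ 15.7 W/(m·K); cost ≤ 32 $/kg; max service T ≥ 137 °C. Survivors: candidate P, candidate Q.
Per-candidate index values:
  candidate P: M = 18.4×10⁻³
  candidate Q: M = 12.5×10⁻³
Candidate P has the largest M.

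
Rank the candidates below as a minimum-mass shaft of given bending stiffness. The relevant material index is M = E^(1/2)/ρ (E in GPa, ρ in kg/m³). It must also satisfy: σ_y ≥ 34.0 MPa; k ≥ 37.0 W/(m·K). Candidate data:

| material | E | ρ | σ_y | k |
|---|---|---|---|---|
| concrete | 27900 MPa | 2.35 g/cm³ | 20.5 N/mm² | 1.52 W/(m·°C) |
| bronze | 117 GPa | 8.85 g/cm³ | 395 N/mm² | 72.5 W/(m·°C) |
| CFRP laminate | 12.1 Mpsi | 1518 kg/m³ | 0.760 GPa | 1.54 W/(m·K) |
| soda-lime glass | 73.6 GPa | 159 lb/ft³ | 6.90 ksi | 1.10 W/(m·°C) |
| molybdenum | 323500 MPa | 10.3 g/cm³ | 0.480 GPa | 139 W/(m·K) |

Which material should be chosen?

molybdenum

Screen on constraints: σ_y ≥ 34.0 MPa; k ≥ 37.0 W/(m·K). Survivors: bronze, molybdenum.
In SI units:
  bronze: E = 117.0 GPa, ρ = 8850 kg/m³
  molybdenum: E = 323.5 GPa, ρ = 10300 kg/m³
  molybdenum: M = 1.75×10⁻³
  bronze: M = 1.22×10⁻³
Highest index: molybdenum.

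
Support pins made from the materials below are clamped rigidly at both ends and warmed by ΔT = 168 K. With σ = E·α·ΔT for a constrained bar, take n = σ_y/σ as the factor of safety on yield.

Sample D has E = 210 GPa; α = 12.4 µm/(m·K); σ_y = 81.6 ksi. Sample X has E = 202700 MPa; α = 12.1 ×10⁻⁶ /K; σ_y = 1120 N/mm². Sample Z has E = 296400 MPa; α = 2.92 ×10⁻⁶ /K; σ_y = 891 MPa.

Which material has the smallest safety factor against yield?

sample D

Converting E to GPa, α to ×10⁻⁶/K, σ_y to MPa, then σ and n for each:
  sample D: E = 210.0, α = 12.4, σ_y = 562.6 → σ = 437 MPa, n = 1.29
  sample X: E = 202.7, α = 12.1, σ_y = 1120 → σ = 412 MPa, n = 2.72
  sample Z: E = 296.4, α = 2.92, σ_y = 891.0 → σ = 145 MPa, n = 6.13
The minimum is sample D at n = 1.29.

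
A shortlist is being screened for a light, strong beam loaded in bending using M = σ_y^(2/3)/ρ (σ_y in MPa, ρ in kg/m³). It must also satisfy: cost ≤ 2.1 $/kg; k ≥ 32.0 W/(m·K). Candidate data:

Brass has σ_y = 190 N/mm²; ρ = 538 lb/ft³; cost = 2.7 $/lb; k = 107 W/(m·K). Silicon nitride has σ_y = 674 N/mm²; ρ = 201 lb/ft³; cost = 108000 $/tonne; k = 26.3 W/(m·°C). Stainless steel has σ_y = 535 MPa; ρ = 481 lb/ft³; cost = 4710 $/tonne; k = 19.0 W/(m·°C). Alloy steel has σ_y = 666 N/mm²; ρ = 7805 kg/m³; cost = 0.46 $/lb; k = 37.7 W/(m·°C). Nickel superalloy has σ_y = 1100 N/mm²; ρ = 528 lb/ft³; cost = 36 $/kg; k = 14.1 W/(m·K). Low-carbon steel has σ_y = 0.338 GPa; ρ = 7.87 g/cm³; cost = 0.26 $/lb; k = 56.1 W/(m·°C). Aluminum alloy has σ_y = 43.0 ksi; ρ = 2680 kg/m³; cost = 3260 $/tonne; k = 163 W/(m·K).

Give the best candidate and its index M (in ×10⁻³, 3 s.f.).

Screen on constraints: cost ≤ 2.1 $/kg; k ≥ 32.0 W/(m·K). Survivors: alloy steel, low-carbon steel.
Convert each candidate to consistent units, then evaluate M:
  alloy steel: σ_y = 666.0 MPa, ρ = 7805 kg/m³
  low-carbon steel: σ_y = 338.0 MPa, ρ = 7870 kg/m³
  alloy steel: M = 9.77×10⁻³
  low-carbon steel: M = 6.17×10⁻³
Highest index: alloy steel.

alloy steel, M = 9.77×10⁻³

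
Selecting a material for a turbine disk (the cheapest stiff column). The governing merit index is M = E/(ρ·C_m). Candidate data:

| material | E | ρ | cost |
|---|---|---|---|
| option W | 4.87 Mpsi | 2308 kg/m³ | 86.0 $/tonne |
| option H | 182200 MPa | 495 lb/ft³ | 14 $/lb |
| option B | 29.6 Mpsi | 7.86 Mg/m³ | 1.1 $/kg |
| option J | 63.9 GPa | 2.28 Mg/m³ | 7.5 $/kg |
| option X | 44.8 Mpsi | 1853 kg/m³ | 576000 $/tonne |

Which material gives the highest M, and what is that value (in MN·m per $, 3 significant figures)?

option W, M = 169 MN·m per $

After converting to SI:
  option W: E = 33.58 GPa, ρ = 2308 kg/m³, cost = 0.08600 $/kg
  option H: E = 182.2 GPa, ρ = 7929 kg/m³, cost = 30.86 $/kg
  option B: E = 204.1 GPa, ρ = 7860 kg/m³, cost = 1.100 $/kg
  option J: E = 63.90 GPa, ρ = 2280 kg/m³, cost = 7.500 $/kg
  option X: E = 308.9 GPa, ρ = 1853 kg/m³, cost = 576.0 $/kg
  option W: M = 169 MN·m per $
  option B: M = 23.6 MN·m per $
  option J: M = 3.74 MN·m per $
  option H: M = 0.745 MN·m per $
  option X: M = 0.289 MN·m per $
Option W ranks first.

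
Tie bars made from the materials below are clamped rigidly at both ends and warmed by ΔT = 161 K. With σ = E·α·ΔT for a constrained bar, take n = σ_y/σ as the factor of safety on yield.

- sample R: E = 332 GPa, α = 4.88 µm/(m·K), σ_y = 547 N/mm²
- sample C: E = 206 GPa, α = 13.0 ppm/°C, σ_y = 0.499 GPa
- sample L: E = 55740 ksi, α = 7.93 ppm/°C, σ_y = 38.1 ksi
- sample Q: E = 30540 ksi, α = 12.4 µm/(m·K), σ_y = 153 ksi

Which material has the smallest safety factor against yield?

With everything in SI (GPa, ×10⁻⁶/K, MPa):
  sample R: E = 332.0, α = 4.88, σ_y = 547.0 → σ = 261 MPa, n = 2.10
  sample C: E = 206.0, α = 13.0, σ_y = 499.0 → σ = 431 MPa, n = 1.16
  sample L: E = 384.3, α = 7.93, σ_y = 262.7 → σ = 491 MPa, n = 0.535
  sample Q: E = 210.6, α = 12.4, σ_y = 1055 → σ = 420 MPa, n = 2.51
The minimum is sample L at n = 0.535.

sample L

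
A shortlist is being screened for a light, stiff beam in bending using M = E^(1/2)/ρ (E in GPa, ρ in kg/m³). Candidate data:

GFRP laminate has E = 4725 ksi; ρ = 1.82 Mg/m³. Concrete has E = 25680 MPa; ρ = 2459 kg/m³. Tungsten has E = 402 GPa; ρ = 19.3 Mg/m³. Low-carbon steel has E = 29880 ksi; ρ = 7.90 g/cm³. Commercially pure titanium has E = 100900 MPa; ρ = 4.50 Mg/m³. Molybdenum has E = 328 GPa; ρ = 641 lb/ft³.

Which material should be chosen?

GFRP laminate

In SI units:
  GFRP laminate: E = 32.58 GPa, ρ = 1820 kg/m³
  concrete: E = 25.68 GPa, ρ = 2459 kg/m³
  tungsten: E = 402.0 GPa, ρ = 19300 kg/m³
  low-carbon steel: E = 206.0 GPa, ρ = 7900 kg/m³
  commercially pure titanium: E = 100.9 GPa, ρ = 4500 kg/m³
  molybdenum: E = 328.0 GPa, ρ = 10270 kg/m³
  GFRP laminate: M = 3.14×10⁻³
  commercially pure titanium: M = 2.23×10⁻³
  concrete: M = 2.06×10⁻³
  low-carbon steel: M = 1.82×10⁻³
  molybdenum: M = 1.76×10⁻³
  tungsten: M = 1.04×10⁻³
GFRP laminate has the largest M.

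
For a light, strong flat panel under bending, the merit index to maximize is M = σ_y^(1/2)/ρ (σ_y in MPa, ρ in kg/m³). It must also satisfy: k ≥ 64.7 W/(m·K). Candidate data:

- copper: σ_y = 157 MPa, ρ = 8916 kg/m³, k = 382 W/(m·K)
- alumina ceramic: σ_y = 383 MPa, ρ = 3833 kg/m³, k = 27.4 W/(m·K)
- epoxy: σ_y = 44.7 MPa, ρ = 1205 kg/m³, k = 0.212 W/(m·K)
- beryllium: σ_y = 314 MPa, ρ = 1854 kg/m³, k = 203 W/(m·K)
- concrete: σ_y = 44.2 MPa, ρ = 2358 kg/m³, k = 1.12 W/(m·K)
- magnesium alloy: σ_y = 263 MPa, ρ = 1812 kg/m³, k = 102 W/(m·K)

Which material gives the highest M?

beryllium

Screen on constraints: k ≥ 64.7 W/(m·K). Survivors: copper, beryllium, magnesium alloy.
Computing M directly (units already consistent):
  beryllium: M = 9.56×10⁻³
  magnesium alloy: M = 8.95×10⁻³
  copper: M = 1.41×10⁻³
Beryllium has the largest M.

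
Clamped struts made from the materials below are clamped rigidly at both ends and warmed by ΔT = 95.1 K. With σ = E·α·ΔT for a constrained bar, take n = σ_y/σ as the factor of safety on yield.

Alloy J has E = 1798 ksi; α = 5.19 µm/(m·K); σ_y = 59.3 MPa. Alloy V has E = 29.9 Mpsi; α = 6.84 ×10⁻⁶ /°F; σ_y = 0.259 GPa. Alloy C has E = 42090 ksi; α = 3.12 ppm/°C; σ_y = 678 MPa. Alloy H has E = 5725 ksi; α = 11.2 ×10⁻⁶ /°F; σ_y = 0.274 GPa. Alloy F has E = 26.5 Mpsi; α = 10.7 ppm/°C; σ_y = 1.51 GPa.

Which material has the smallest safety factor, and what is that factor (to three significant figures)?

Converting E to GPa, α to ×10⁻⁶/K, σ_y to MPa, then σ and n for each:
  alloy J: E = 12.40, α = 5.19, σ_y = 59.30 → σ = 6.12 MPa, n = 9.69
  alloy V: E = 206.2, α = 12.3, σ_y = 259.0 → σ = 241 MPa, n = 1.07
  alloy C: E = 290.2, α = 3.12, σ_y = 678.0 → σ = 86.1 MPa, n = 7.87
  alloy H: E = 39.47, α = 20.2, σ_y = 274.0 → σ = 75.7 MPa, n = 3.62
  alloy F: E = 182.7, α = 10.7, σ_y = 1510 → σ = 186 MPa, n = 8.12
The minimum is alloy V at n = 1.07.

alloy V, n = 1.07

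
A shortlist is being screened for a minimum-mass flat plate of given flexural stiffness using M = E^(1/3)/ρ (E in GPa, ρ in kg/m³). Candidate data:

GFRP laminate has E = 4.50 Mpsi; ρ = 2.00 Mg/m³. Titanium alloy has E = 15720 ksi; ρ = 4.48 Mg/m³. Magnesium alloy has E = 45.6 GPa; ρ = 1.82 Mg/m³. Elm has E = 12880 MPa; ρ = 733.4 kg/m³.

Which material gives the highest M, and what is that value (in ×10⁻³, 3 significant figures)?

elm, M = 3.20×10⁻³

After converting to SI:
  GFRP laminate: E = 31.03 GPa, ρ = 2000 kg/m³
  titanium alloy: E = 108.4 GPa, ρ = 4480 kg/m³
  magnesium alloy: E = 45.60 GPa, ρ = 1820 kg/m³
  elm: E = 12.88 GPa, ρ = 733.4 kg/m³
  elm: M = 3.20×10⁻³
  magnesium alloy: M = 1.96×10⁻³
  GFRP laminate: M = 1.57×10⁻³
  titanium alloy: M = 1.06×10⁻³
Elm ranks first.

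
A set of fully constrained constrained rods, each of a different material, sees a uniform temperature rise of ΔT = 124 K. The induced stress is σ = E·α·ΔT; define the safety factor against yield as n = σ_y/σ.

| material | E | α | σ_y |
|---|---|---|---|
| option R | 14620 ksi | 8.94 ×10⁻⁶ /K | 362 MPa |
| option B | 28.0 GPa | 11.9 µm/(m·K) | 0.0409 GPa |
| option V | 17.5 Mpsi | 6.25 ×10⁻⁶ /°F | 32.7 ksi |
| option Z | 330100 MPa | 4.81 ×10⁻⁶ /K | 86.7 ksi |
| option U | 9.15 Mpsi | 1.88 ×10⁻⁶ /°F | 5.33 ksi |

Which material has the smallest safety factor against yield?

With everything in SI (GPa, ×10⁻⁶/K, MPa):
  option R: E = 100.8, α = 8.94, σ_y = 362.0 → σ = 112 MPa, n = 3.24
  option B: E = 28.00, α = 11.9, σ_y = 40.90 → σ = 41.3 MPa, n = 0.990
  option V: E = 120.7, α = 11.2, σ_y = 225.5 → σ = 168 MPa, n = 1.34
  option Z: E = 330.1, α = 4.81, σ_y = 597.8 → σ = 197 MPa, n = 3.04
  option U: E = 63.09, α = 3.38, σ_y = 36.75 → σ = 26.5 MPa, n = 1.39
Smallest n: option B with n = 0.990.

option B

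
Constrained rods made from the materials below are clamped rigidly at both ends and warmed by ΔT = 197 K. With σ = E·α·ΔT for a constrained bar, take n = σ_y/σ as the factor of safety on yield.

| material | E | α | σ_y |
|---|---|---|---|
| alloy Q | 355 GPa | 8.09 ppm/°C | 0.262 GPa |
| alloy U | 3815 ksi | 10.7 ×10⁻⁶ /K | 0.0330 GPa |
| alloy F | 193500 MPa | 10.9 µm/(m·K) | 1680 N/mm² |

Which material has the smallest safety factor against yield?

In consistent units (E in GPa, α in ×10⁻⁶/K, σ_y in MPa):
  alloy Q: E = 355.0, α = 8.09, σ_y = 262.0 → σ = 566 MPa, n = 0.463
  alloy U: E = 26.30, α = 10.7, σ_y = 33.00 → σ = 55.4 MPa, n = 0.595
  alloy F: E = 193.5, α = 10.9, σ_y = 1680 → σ = 416 MPa, n = 4.04
Smallest n: alloy Q with n = 0.463.

alloy Q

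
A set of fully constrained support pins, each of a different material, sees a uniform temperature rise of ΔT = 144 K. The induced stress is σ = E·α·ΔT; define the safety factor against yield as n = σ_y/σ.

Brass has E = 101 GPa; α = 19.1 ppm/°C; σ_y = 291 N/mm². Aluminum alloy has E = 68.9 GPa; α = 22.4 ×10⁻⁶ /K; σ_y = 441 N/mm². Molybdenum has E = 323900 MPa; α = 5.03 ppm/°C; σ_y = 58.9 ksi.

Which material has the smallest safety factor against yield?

In consistent units (E in GPa, α in ×10⁻⁶/K, σ_y in MPa):
  brass: E = 101.0, α = 19.1, σ_y = 291.0 → σ = 278 MPa, n = 1.05
  aluminum alloy: E = 68.90, α = 22.4, σ_y = 441.0 → σ = 222 MPa, n = 1.98
  molybdenum: E = 323.9, α = 5.03, σ_y = 406.1 → σ = 235 MPa, n = 1.73
Smallest n: brass with n = 1.05.

brass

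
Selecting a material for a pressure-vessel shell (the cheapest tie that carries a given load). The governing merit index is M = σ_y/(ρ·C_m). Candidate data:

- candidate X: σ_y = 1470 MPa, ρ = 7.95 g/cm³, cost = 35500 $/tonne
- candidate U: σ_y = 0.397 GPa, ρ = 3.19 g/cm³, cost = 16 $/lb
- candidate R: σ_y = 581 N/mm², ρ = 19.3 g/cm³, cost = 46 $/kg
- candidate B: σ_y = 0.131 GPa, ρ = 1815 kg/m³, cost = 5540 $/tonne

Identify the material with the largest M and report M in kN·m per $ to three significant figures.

Normalizing units and computing the index:
  candidate X: σ_y = 1470 MPa, ρ = 7950 kg/m³, cost = 35.50 $/kg
  candidate U: σ_y = 397.0 MPa, ρ = 3190 kg/m³, cost = 35.27 $/kg
  candidate R: σ_y = 581.0 MPa, ρ = 19300 kg/m³, cost = 46.00 $/kg
  candidate B: σ_y = 131.0 MPa, ρ = 1815 kg/m³, cost = 5.540 $/kg
  candidate B: M = 13.0 kN·m per $
  candidate X: M = 5.21 kN·m per $
  candidate U: M = 3.53 kN·m per $
  candidate R: M = 0.654 kN·m per $
Candidate B has the largest M.

candidate B, M = 13.0 kN·m per $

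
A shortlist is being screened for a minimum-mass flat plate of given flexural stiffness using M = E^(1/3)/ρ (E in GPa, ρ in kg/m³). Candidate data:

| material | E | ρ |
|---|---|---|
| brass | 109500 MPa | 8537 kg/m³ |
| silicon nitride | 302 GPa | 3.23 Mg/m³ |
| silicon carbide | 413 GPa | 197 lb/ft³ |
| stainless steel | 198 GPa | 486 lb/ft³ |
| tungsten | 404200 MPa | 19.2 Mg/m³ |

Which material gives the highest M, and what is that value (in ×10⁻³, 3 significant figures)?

silicon carbide, M = 2.36×10⁻³

Normalizing units and computing the index:
  brass: E = 109.5 GPa, ρ = 8537 kg/m³
  silicon nitride: E = 302.0 GPa, ρ = 3230 kg/m³
  silicon carbide: E = 413.0 GPa, ρ = 3156 kg/m³
  stainless steel: E = 198.0 GPa, ρ = 7785 kg/m³
  tungsten: E = 404.2 GPa, ρ = 19200 kg/m³
  silicon carbide: M = 2.36×10⁻³
  silicon nitride: M = 2.08×10⁻³
  stainless steel: M = 0.749×10⁻³
  brass: M = 0.560×10⁻³
  tungsten: M = 0.385×10⁻³
Silicon carbide ranks first.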